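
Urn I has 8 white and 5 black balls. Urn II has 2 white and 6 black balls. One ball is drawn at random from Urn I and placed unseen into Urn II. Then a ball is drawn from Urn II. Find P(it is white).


P(transfer white) = 8/13; P(transfer black) = 5/13
If white transferred: Urn II has 3 white of 9, so P(white|white moved) = 1/3
If black transferred: Urn II has 2 white of 9, so P(white|black moved) = 2/9
By total probability: P(white) = 8/13*1/3 + 5/13*2/9 = 34/117

34/117


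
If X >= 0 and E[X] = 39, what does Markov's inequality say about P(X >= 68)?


Markov: P(X >= a) <= E[X]/a
P(X >= 68) <= 39/68

39/68


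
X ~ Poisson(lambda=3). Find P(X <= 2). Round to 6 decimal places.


P(X<=2) = e^(-3)*3^0/0! + e^(-3)*3^1/1! + e^(-3)*3^2/2!
≈ 0.0497870684 + 0.1493612051 + 0.2240418077
= 0.4231900812
≈ 0.423190

0.423190


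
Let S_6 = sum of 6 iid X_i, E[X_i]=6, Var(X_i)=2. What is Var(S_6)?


By independence, Var(S_n) = n*Var(X_1) = 6*2 = 12

12


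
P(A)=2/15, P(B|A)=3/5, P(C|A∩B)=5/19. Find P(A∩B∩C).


P(A∩B∩C) = P(A) * P(B|A) * P(C|A∩B)
= 2/15 * 3/5 * 5/19
= 2/25 * 5/19 = 2/95

2/95


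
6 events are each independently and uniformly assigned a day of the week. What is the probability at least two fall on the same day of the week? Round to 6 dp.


P(all different) = prod((7-i)/7 for i=0..5) = 0.042839
P(at least one match) = 1 - 0.042839 = 0.957161

0.957161


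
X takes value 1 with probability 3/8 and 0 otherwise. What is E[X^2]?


For Bernoulli: X in {0,1}
E[X^2] = 0^2*(1-3/8) + 1^2*3/8 = 3/8

3/8


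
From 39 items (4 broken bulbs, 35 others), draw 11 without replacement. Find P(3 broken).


P(X=3) = C(4,3)*C(35,8) / C(39,11)
= 4*23535820 / 1676056044
= 94143280/1676056044 = 1540/27417

1540/27417


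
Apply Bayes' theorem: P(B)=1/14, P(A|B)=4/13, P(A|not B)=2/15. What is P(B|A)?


P(A) = P(A|B)P(B) + P(A|B')P(B') = 4/13*1/14 + 2/15*13/14 = 199/1365
P(B|A) = P(A|B)P(B)/P(A) = (2/91)/(199/1365) = 30/199

30/199


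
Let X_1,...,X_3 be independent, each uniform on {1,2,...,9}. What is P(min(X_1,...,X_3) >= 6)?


P(min >= 6) = P(all X_i >= 6) = (P(X_1 >= 6))^3
= (4/9)^3 = 64/729

64/729


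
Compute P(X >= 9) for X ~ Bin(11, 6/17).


P(X>=9) = P(X=9) + P(X=10) + P(X=11)
= 67067066880/34271896307633 + 7316407296/34271896307633 + 362797056/34271896307633
= 74746271232/34271896307633

74746271232/34271896307633


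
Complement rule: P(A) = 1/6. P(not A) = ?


P(A') = 1 - P(A) = 1 - 1/6 = 5/6

5/6


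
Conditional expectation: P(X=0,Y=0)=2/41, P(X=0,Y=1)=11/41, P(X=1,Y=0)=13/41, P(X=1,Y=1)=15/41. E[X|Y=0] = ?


P(Y=0) = 15/41
E[X|Y=0] = (0*2 + 1*13)/15 = 13/15

13/15


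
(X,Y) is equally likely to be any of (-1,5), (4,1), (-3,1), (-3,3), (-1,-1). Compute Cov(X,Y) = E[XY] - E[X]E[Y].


E[X]=-4/5, E[Y]=9/5, E[XY]=-12/5
Cov(X,Y) = E[XY] - E[X]E[Y] = -12/5 + 4/5*9/5 = -24/25

-24/25


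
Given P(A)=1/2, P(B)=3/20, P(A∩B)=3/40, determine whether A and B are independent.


P(A)*P(B) = 1/2*3/20 = 3/40
P(A∩B) = 3/40, which equals P(A)P(B), so independent

Yes, A and B are independent


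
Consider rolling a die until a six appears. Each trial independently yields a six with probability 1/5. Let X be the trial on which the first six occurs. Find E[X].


For geometric (trials until first success), E[X] = 1/p = 1/(1/5) = 5

5


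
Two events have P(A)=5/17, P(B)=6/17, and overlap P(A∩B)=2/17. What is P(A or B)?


P(A∪B) = P(A) + P(B) - P(A∩B)
= 5/17 + 6/17 - 2/17 = 9/17

9/17


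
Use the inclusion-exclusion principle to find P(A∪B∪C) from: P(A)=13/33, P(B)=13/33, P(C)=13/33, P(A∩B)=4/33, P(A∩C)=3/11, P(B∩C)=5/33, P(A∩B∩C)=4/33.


P(A∪B∪C) = P(A)+P(B)+P(C) - P(AB)-P(AC)-P(BC) + P(ABC)
= 13/33+13/33+13/33 - 4/33-3/11-5/33 + 4/33
= 25/33

25/33


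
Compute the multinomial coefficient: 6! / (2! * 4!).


6! = 720
Denominator: 2!=2 * 4!=24
Coefficient = 720 / 48 = 15

15


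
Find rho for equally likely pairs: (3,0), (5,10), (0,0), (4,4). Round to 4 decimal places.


Cov(X,Y) = 6.0000, Var(X) = 3.5000, Var(Y) = 16.7500
rho = Cov/(sqrt(VarX)*sqrt(VarY)) = 0.7836

0.7836


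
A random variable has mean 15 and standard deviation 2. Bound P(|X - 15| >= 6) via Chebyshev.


k = 6/2 = 3
Chebyshev: P(|X-mu| >= k*sigma) <= 1/k^2 = 1/3^2 = 1/9

1/9


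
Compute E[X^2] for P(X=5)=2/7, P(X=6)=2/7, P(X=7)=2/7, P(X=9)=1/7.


E[X^2] = sum(g(x)*P(x))
= 25*2/7 + 36*2/7 + 49*2/7 + 81*1/7
= 43

43


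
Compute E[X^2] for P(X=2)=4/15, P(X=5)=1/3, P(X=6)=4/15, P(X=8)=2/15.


E[X^2] = sum(g(x)*P(x))
= 4*4/15 + 25*1/3 + 36*4/15 + 64*2/15
= 413/15

413/15


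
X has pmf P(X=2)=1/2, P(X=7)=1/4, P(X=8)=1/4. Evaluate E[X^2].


E[X^2] = sum(x^2 * P(x))
= 4*1/2 + 49*1/4 + 64*1/4
= 121/4

121/4


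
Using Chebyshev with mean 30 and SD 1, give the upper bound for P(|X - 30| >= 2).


k = 2/1 = 2
Chebyshev: P(|X-mu| >= k*sigma) <= 1/k^2 = 1/2^2 = 1/4

1/4


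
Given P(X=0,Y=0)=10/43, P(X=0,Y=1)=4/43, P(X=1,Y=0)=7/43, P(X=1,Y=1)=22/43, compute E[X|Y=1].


P(Y=1) = 26/43
E[X|Y=1] = (0*4 + 1*22)/26 = 22/26 = 11/13

11/13


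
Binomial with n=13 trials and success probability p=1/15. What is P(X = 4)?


P(X=4) = C(13,4) * p^4 * (1-p)^9
= 715 * 1/50625 * 20661046784/38443359375
= 2954529690112/389239013671875

2954529690112/389239013671875


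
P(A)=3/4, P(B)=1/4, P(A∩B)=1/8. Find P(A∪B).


P(A∪B) = P(A) + P(B) - P(A∩B)
= 3/4 + 1/4 - 1/8 = 7/8

7/8


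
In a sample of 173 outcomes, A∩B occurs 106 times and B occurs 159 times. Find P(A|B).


P(A|B) = P(A∩B)/P(B) = (106/173)/(159/173) = 106/159 = 2/3

2/3


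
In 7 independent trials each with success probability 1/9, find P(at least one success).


P(at least one) = 1 - P(none)
P(none) = (1 - 1/9)^7 = (8/9)^7 = 2097152/4782969
P(at least one) = 1 - 2097152/4782969 = 2685817/4782969

2685817/4782969


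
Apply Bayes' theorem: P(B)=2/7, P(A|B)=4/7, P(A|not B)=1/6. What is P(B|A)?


P(A) = P(A|B)P(B) + P(A|B')P(B') = 4/7*2/7 + 1/6*5/7 = 83/294
P(B|A) = P(A|B)P(B)/P(A) = (8/49)/(83/294) = 48/83

48/83


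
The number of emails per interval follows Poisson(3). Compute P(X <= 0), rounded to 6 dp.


P(X<=0) = e^(-3)*3^0/0!
≈ 0.0497870684
≈ 0.049787

0.049787


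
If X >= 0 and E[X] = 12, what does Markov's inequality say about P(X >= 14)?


Markov: P(X >= a) <= E[X]/a
P(X >= 14) <= 12/14 = 6/7

6/7


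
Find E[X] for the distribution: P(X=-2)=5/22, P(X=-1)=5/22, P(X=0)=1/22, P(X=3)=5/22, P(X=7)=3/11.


E[X] = sum(x * P(x))
= -2*5/22 - 1*5/22 + 0*1/22 + 3*5/22 + 7*3/11
= 21/11

21/11


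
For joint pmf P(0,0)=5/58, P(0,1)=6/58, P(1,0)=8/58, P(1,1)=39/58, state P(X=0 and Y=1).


Read from table: P(X=0, Y=1) = 6/58 = 3/29

3/29


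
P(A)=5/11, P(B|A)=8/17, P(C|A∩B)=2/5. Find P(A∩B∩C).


P(A∩B∩C) = P(A) * P(B|A) * P(C|A∩B)
= 5/11 * 8/17 * 2/5
= 40/187 * 2/5 = 16/187

16/187


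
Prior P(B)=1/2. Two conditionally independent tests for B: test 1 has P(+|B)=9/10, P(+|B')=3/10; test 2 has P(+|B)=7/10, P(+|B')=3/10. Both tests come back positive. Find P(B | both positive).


After test 1: P(+) = 9/10*1/2 + 3/10*1/2 = 3/5
P(B|+) = (9/20)/(3/5) = 3/4
After test 2 (use post1 as new prior): P(+) = 7/10*3/4 + 3/10*1/4 = 3/5
P(B|+,+) = (21/40)/(3/5) = 7/8

7/8


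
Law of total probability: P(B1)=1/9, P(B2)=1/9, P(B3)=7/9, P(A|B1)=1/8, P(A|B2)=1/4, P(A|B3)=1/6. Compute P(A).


P(A) = P(A|B1)P(B1) + P(A|B2)P(B2) + P(A|B3)P(B3)
= 1/8*1/9 + 1/4*1/9 + 1/6*7/9
= 1/72 + 1/36 + 7/54 = 37/216

37/216


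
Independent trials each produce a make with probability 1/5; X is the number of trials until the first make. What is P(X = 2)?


P(X=2) = (1-p)^1 * p = (4/5)^1 * 1/5
= 4/5 * 1/5 = 4/25

4/25


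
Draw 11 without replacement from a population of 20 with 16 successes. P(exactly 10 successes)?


P(X=10) = C(16,10)*C(4,1) / C(20,11)
= 8008*4 / 167960
= 32032/167960 = 308/1615

308/1615


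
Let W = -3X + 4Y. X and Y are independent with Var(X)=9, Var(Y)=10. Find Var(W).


Independence => Cov(X,Y)=0
Var(-3X + 4Y) = (-3)^2*Var(X) + 4^2*Var(Y)
= 9*9 + 16*10 = 241

241


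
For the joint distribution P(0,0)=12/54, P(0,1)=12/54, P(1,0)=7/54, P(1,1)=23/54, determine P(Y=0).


P(Y=0) = P(0,0)+P(1,0) = 12/54 + 7/54 = 19/54

19/54


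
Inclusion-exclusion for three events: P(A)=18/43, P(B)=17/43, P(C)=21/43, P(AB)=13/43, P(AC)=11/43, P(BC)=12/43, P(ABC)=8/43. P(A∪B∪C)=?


P(A∪B∪C) = P(A)+P(B)+P(C) - P(AB)-P(AC)-P(BC) + P(ABC)
= 18/43+17/43+21/43 - 13/43-11/43-12/43 + 8/43
= 28/43

28/43


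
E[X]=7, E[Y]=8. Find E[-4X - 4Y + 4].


E[-4X - 4Y + 4] = -4*E[X] - 4*E[Y] + 4
= (-4)*(7) + (-4)*(8) + (4)
= -28 - 32 + 4 = -56

-56


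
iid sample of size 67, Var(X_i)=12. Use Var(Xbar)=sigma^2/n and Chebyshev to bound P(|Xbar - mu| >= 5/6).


Var(Xbar) = Var(X)/n = 12/67
Chebyshev: P(|Xbar-mu| >= 5/6) <= Var(Xbar)/(5/6)^2 = (12/67)/(25/36) = 432/1675

432/1675


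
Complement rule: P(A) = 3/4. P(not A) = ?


P(A') = 1 - P(A) = 1 - 3/4 = 1/4

1/4


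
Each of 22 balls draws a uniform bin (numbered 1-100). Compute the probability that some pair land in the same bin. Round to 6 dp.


P(all different) = prod((100-i)/100 for i=0..21) = 0.082412
P(at least one match) = 1 - 0.082412 = 0.917588

0.917588


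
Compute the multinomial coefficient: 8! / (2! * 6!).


8! = 40320
Denominator: 2!=2 * 6!=720
Coefficient = 40320 / 1440 = 28

28


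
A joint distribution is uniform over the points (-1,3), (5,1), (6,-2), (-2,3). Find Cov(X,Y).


E[X]=2, E[Y]=5/4, E[XY]=-4
Cov(X,Y) = E[XY] - E[X]E[Y] = -4 - 2*5/4 = -13/2

-13/2


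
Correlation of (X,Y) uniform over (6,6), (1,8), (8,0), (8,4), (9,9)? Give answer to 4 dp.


Cov(X,Y) = -3.1600, Var(X) = 8.2400, Var(Y) = 10.2400
rho = Cov/(sqrt(VarX)*sqrt(VarY)) = -0.3440

-0.3440


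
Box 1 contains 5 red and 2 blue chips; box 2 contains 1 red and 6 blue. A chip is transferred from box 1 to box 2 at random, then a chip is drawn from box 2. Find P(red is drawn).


P(transfer red) = 5/7; P(transfer blue) = 2/7
If red transferred: Urn II has 2 red of 8, so P(red|red moved) = 1/4
If blue transferred: Urn II has 1 red of 8, so P(red|blue moved) = 1/8
By total probability: P(red) = 5/7*1/4 + 2/7*1/8 = 3/14

3/14


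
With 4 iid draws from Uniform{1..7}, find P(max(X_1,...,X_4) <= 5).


P(max <= 5) = P(all X_i <= 5) = (P(X_1 <= 5))^4
= (5/7)^4 = 625/2401

625/2401


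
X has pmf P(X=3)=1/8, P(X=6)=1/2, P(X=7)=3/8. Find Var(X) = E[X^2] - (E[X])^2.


E[X] = 6, E[X^2] = 75/2
Var(X) = E[X^2] - (E[X])^2 = 75/2 - (6)^2 = 3/2

3/2


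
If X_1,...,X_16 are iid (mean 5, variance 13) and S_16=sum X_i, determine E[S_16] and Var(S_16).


E[S_n] = n*mu = 16*5 = 80
Var(S_n) = n*sigma^2 = 16*13 = 208

E[S_16]=80, Var(S_16)=208


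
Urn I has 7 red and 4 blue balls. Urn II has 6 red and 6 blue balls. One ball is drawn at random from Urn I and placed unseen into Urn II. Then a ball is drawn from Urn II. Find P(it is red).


P(transfer red) = 7/11; P(transfer blue) = 4/11
If red transferred: Urn II has 7 red of 13, so P(red|red moved) = 7/13
If blue transferred: Urn II has 6 red of 13, so P(red|blue moved) = 6/13
By total probability: P(red) = 7/11*7/13 + 4/11*6/13 = 73/143

73/143


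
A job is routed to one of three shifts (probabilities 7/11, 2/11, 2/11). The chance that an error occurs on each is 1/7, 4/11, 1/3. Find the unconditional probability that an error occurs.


P(A) = P(A|B1)P(B1) + P(A|B2)P(B2) + P(A|B3)P(B3)
= 1/7*7/11 + 4/11*2/11 + 1/3*2/11
= 1/11 + 8/121 + 2/33 = 79/363

79/363


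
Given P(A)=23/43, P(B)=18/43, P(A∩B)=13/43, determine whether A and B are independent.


P(A)*P(B) = 23/43*18/43 = 414/1849
P(A∩B) = 13/43 != 414/1849, so not independent

No, A and B are not independent


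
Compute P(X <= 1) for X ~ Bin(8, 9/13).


P(X<=1) = P(X=0) + P(X=1)
= 65536/815730721 + 1179648/815730721
= 1245184/815730721

1245184/815730721


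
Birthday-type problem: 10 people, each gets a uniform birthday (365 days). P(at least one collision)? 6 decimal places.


P(all different) = prod((365-i)/365 for i=0..9) = 0.883052
P(at least one match) = 1 - 0.883052 = 0.116948

0.116948


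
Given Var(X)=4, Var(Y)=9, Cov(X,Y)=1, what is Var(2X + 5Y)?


Var(2X + 5Y) = 2^2*Var(X) + 5^2*Var(Y) + 2*2*5*Cov(X,Y)
= 4*4 + 25*9 + 20*1
= 16 + 225 + 20 = 261

261


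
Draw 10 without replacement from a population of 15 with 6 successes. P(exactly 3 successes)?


P(X=3) = C(6,3)*C(9,7) / C(15,10)
= 20*36 / 3003
= 720/3003 = 240/1001

240/1001


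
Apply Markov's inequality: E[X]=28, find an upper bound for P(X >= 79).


Markov: P(X >= a) <= E[X]/a
P(X >= 79) <= 28/79

28/79


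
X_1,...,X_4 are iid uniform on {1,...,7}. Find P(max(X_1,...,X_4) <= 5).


P(max <= 5) = P(all X_i <= 5) = (P(X_1 <= 5))^4
= (5/7)^4 = 625/2401

625/2401


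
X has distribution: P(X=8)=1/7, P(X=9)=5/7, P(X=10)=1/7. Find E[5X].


E[5X] = sum(g(x)*P(x))
= 40*1/7 + 45*5/7 + 50*1/7
= 45

45


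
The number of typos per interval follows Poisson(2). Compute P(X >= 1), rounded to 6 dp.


P(X>=1) = 1 - P(X<=0) = 1 - (e^(-2)*2^0/0!)
≈ 1 - 0.1353352832 = 0.8646647168
≈ 0.864665

0.864665


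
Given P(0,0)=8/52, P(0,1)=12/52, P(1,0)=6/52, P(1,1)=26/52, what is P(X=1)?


P(X=1) = P(1,0)+P(1,1) = 6/52 + 26/52 = 32/52 = 8/13

8/13


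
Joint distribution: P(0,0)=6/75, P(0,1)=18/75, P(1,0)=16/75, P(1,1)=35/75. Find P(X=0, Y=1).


Read from table: P(X=0, Y=1) = 18/75 = 6/25

6/25


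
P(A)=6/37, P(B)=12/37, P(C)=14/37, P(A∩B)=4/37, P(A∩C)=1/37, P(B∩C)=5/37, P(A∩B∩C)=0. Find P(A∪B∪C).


P(A∪B∪C) = P(A)+P(B)+P(C) - P(AB)-P(AC)-P(BC) + P(ABC)
= 6/37+12/37+14/37 - 4/37-1/37-5/37 + 0
= 22/37

22/37


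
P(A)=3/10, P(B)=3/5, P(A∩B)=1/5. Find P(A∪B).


P(A∪B) = P(A) + P(B) - P(A∩B)
= 3/10 + 3/5 - 1/5 = 7/10

7/10


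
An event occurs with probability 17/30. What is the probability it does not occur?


P(A') = 1 - P(A) = 1 - 17/30 = 13/30

13/30


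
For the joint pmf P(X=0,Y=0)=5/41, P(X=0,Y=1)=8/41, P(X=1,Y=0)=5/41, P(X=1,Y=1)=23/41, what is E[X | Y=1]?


P(Y=1) = 31/41
E[X|Y=1] = (0*8 + 1*23)/31 = 23/31

23/31


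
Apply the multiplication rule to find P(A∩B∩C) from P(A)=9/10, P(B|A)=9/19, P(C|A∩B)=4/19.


P(A∩B∩C) = P(A) * P(B|A) * P(C|A∩B)
= 9/10 * 9/19 * 4/19
= 81/190 * 4/19 = 162/1805

162/1805


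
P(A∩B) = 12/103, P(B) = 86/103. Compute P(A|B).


P(A|B) = P(A∩B)/P(B) = (12/103)/(86/103) = 12/86 = 6/43

6/43


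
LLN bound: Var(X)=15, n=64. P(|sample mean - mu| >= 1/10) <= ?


Var(Xbar) = Var(X)/n = 15/64
Chebyshev: P(|Xbar-mu| >= 1/10) <= Var(Xbar)/(1/10)^2 = (15/64)/(1/100) = 375/16
Bound exceeds 1, so trivial bound: 1

1


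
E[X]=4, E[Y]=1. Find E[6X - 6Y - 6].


E[6X - 6Y - 6] = 6*E[X] - 6*E[Y] - 6
= (6)*(4) + (-6)*(1) + (-6)
= 24 - 6 - 6 = 12

12


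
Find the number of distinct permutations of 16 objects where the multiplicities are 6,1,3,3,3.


16! = 20922789888000
Denominator: 6!=720 * 1!=1 * 3!=6 * 3!=6 * 3!=6
Coefficient = 20922789888000 / 155520 = 134534400

134534400


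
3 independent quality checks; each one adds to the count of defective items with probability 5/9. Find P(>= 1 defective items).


P(at least one) = 1 - P(none)
P(none) = (1 - 5/9)^3 = (4/9)^3 = 64/729
P(at least one) = 1 - 64/729 = 665/729

665/729


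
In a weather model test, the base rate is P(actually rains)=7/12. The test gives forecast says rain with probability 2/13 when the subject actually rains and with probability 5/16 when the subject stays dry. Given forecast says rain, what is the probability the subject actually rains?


P(A) = P(A|B)P(B) + P(A|B')P(B') = 2/13*7/12 + 5/16*5/12 = 183/832
P(B|A) = P(A|B)P(B)/P(A) = (7/78)/(183/832) = 224/549

224/549


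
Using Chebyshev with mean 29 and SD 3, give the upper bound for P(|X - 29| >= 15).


k = 15/3 = 5
Chebyshev: P(|X-mu| >= k*sigma) <= 1/k^2 = 1/5^2 = 1/25

1/25


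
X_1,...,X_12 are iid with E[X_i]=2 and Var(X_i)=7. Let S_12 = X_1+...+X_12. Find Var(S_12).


By independence, Var(S_n) = n*Var(X_1) = 12*7 = 84

84


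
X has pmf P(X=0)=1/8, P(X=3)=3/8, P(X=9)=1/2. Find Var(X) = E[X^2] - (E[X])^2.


E[X] = 45/8, E[X^2] = 351/8
Var(X) = E[X^2] - (E[X])^2 = 351/8 - (45/8)^2 = 783/64

783/64


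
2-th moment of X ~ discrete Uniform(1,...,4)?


E[X^2] = (1/4) * sum(x^2 for x=1..4)
= 30/4 = 15/2

15/2


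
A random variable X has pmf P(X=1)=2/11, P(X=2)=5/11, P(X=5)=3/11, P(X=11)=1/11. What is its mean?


E[X] = sum(x * P(x))
= 1*2/11 + 2*5/11 + 5*3/11 + 11*1/11
= 38/11

38/11


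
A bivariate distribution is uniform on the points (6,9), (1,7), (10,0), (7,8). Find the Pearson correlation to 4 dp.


Cov(X,Y) = -6.7500, Var(X) = 10.5000, Var(Y) = 12.5000
rho = Cov/(sqrt(VarX)*sqrt(VarY)) = -0.5892

-0.5892


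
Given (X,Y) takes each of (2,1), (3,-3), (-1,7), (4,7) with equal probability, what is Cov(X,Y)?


E[X]=2, E[Y]=3, E[XY]=7/2
Cov(X,Y) = E[XY] - E[X]E[Y] = 7/2 - 2*3 = -5/2

-5/2


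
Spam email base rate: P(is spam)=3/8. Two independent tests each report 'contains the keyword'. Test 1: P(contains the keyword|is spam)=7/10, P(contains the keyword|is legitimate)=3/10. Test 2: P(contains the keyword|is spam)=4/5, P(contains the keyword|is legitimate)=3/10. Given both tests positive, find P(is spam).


After test 1: P(+) = 7/10*3/8 + 3/10*5/8 = 9/20
P(B|+) = (21/80)/(9/20) = 7/12
After test 2 (use post1 as new prior): P(+) = 4/5*7/12 + 3/10*5/12 = 71/120
P(B|+,+) = (7/15)/(71/120) = 56/71

56/71


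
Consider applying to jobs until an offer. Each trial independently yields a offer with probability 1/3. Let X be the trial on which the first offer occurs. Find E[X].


For geometric (trials until first success), E[X] = 1/p = 1/(1/3) = 3

3


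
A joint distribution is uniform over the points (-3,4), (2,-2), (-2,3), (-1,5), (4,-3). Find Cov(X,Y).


E[X]=0, E[Y]=7/5, E[XY]=-39/5
Cov(X,Y) = E[XY] - E[X]E[Y] = -39/5 - 0*7/5 = -39/5

-39/5


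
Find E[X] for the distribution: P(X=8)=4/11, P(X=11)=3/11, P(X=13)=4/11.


E[X] = sum(x * P(x))
= 8*4/11 + 11*3/11 + 13*4/11
= 117/11

117/11


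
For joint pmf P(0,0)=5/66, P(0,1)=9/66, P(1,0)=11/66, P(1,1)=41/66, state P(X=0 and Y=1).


Read from table: P(X=0, Y=1) = 9/66 = 3/22

3/22


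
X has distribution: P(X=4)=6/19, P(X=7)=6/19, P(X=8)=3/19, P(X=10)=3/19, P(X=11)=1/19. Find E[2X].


E[2X] = sum(g(x)*P(x))
= 8*6/19 + 14*6/19 + 16*3/19 + 20*3/19 + 22*1/19
= 262/19

262/19


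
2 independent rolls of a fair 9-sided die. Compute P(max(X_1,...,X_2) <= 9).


P(max <= 9) = P(all X_i <= 9) = (P(X_1 <= 9))^2
= (9/9)^2 = 1^2 = 1

1


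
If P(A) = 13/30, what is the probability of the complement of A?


P(A') = 1 - P(A) = 1 - 13/30 = 17/30

17/30


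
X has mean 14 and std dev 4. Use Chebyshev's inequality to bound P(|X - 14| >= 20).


k = 20/4 = 5
Chebyshev: P(|X-mu| >= k*sigma) <= 1/k^2 = 1/5^2 = 1/25

1/25


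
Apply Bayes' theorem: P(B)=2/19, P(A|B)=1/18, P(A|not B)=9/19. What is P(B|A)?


P(A) = P(A|B)P(B) + P(A|B')P(B') = 1/18*2/19 + 9/19*17/19 = 1396/3249
P(B|A) = P(A|B)P(B)/P(A) = (1/171)/(1396/3249) = 19/1396

19/1396


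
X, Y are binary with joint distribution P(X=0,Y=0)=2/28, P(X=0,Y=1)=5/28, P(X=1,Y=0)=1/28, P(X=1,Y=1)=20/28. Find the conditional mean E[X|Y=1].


P(Y=1) = 25/28
E[X|Y=1] = (0*5 + 1*20)/25 = 20/25 = 4/5

4/5


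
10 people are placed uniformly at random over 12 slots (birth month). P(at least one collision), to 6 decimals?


P(all different) = prod((12-i)/12 for i=0..9) = 0.003868
P(at least one match) = 1 - 0.003868 = 0.996132

0.996132


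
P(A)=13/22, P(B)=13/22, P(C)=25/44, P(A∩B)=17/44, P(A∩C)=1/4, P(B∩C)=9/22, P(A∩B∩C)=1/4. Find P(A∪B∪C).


P(A∪B∪C) = P(A)+P(B)+P(C) - P(AB)-P(AC)-P(BC) + P(ABC)
= 13/22+13/22+25/44 - 17/44-1/4-9/22 + 1/4
= 21/22

21/22


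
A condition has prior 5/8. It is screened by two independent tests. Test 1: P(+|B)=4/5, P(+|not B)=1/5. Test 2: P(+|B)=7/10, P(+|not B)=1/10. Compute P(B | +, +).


After test 1: P(+) = 4/5*5/8 + 1/5*3/8 = 23/40
P(B|+) = (1/2)/(23/40) = 20/23
After test 2 (use post1 as new prior): P(+) = 7/10*20/23 + 1/10*3/23 = 143/230
P(B|+,+) = (14/23)/(143/230) = 140/143

140/143


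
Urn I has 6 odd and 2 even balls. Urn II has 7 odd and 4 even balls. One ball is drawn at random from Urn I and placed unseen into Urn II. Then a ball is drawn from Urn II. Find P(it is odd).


P(transfer odd) = 6/8 = 3/4; P(transfer even) = 1/4
If odd transferred: Urn II has 8 odd of 12, so P(odd|odd moved) = 2/3
If even transferred: Urn II has 7 odd of 12, so P(odd|even moved) = 7/12
By total probability: P(odd) = 3/4*2/3 + 1/4*7/12 = 31/48

31/48


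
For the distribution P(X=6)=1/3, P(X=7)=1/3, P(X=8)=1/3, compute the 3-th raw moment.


E[X^3] = sum(x^3 * P(x))
= 216*1/3 + 343*1/3 + 512*1/3
= 357

357


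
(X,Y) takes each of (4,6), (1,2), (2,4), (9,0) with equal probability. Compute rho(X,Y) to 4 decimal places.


Cov(X,Y) = -3.5000, Var(X) = 9.5000, Var(Y) = 5.0000
rho = Cov/(sqrt(VarX)*sqrt(VarY)) = -0.5078

-0.5078


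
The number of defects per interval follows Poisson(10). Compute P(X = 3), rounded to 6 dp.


P(X=3) = e^(-10) * 10^3 / 3!
≈ 0.00004539992976 * 1000 / 6
≈ 0.007567

0.007567


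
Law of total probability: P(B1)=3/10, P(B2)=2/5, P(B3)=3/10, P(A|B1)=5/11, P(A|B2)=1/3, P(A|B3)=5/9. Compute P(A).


P(A) = P(A|B1)P(B1) + P(A|B2)P(B2) + P(A|B3)P(B3)
= 5/11*3/10 + 1/3*2/5 + 5/9*3/10
= 3/22 + 2/15 + 1/6 = 24/55

24/55


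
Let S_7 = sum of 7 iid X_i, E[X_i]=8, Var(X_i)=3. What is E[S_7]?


E[S_n] = n*E[X_1] = 7*8 = 56

56


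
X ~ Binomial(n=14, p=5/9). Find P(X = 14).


P(X=14) = C(14,14) * p^14 * (1-p)^0
= 1 * 6103515625/22876792454961 * 1
= 6103515625/22876792454961

6103515625/22876792454961


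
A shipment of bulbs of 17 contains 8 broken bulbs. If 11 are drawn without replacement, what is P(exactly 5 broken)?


P(X=5) = C(8,5)*C(9,6) / C(17,11)
= 56*84 / 12376
= 4704/12376 = 84/221

84/221


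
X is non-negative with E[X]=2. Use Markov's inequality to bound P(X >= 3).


Markov: P(X >= a) <= E[X]/a
P(X >= 3) <= 2/3

2/3


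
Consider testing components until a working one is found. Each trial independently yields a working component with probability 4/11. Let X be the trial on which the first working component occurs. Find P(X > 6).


P(X > 6) = P(first 6 trials all fail) = (1-p)^6 = (7/11)^6 = 117649/1771561

117649/1771561


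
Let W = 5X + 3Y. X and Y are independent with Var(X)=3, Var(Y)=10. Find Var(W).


Independence => Cov(X,Y)=0
Var(5X + 3Y) = 5^2*Var(X) + 3^2*Var(Y)
= 25*3 + 9*10 = 165

165


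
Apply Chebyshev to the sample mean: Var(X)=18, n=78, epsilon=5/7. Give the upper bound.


Var(Xbar) = Var(X)/n = 18/78
Chebyshev: P(|Xbar-mu| >= 5/7) <= Var(Xbar)/(5/7)^2 = (3/13)/(25/49) = 147/325

147/325


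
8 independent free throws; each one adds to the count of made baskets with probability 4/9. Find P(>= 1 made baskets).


P(at least one) = 1 - P(none)
P(none) = (1 - 4/9)^8 = (5/9)^8 = 390625/43046721
P(at least one) = 1 - 390625/43046721 = 42656096/43046721

42656096/43046721


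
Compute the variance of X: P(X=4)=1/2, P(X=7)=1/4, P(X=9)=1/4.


E[X] = 6, E[X^2] = 81/2
Var(X) = E[X^2] - (E[X])^2 = 81/2 - (6)^2 = 9/2

9/2


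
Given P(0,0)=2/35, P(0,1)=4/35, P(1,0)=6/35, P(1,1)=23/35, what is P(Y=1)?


P(Y=1) = P(0,1)+P(1,1) = 4/35 + 23/35 = 27/35

27/35


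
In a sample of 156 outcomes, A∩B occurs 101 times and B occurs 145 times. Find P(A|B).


P(A|B) = P(A∩B)/P(B) = (101/156)/(145/156) = 101/145

101/145


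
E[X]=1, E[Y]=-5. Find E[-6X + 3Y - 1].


E[-6X + 3Y - 1] = -6*E[X] + 3*E[Y] - 1
= (-6)*(1) + (3)*(-5) + (-1)
= -6 - 15 - 1 = -22

-22


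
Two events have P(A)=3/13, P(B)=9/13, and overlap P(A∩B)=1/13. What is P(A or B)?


P(A∪B) = P(A) + P(B) - P(A∩B)
= 3/13 + 9/13 - 1/13 = 11/13

11/13


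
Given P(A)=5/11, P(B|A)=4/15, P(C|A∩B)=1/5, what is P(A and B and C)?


P(A∩B∩C) = P(A) * P(B|A) * P(C|A∩B)
= 5/11 * 4/15 * 1/5
= 4/33 * 1/5 = 4/165

4/165


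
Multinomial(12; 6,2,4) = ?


12! = 479001600
Denominator: 6!=720 * 2!=2 * 4!=24
Coefficient = 479001600 / 34560 = 13860

13860


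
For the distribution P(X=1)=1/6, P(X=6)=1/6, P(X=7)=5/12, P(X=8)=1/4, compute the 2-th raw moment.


E[X^2] = sum(x^2 * P(x))
= 1*1/6 + 36*1/6 + 49*5/12 + 64*1/4
= 511/12

511/12


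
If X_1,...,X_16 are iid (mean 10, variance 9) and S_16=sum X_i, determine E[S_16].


E[S_n] = n*E[X_1] = 16*10 = 160

160


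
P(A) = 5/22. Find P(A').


P(A') = 1 - P(A) = 1 - 5/22 = 17/22

17/22


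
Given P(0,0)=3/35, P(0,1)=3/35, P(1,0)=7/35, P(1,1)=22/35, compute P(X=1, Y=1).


Read from table: P(X=1, Y=1) = 22/35

22/35


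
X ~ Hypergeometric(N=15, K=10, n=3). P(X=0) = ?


P(X=0) = C(10,0)*C(5,3) / C(15,3)
= 1*10 / 455
= 10/455 = 2/91

2/91


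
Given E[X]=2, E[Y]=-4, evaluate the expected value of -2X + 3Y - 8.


E[-2X + 3Y - 8] = -2*E[X] + 3*E[Y] - 8
= (-2)*(2) + (3)*(-4) + (-8)
= -4 - 12 - 8 = -24

-24


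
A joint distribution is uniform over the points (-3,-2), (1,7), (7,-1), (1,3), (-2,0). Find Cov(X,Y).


E[X]=4/5, E[Y]=7/5, E[XY]=9/5
Cov(X,Y) = E[XY] - E[X]E[Y] = 9/5 - 4/5*7/5 = 17/25

17/25


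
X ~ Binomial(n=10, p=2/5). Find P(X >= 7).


P(X>=7) = P(X=7) + P(X=8) + P(X=9) + P(X=10)
= 82944/1953125 + 20736/1953125 + 3072/1953125 + 1024/9765625
= 534784/9765625

534784/9765625


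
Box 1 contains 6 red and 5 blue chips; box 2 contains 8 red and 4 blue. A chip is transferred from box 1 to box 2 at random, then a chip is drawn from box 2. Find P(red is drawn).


P(transfer red) = 6/11; P(transfer blue) = 5/11
If red transferred: Urn II has 9 red of 13, so P(red|red moved) = 9/13
If blue transferred: Urn II has 8 red of 13, so P(red|blue moved) = 8/13
By total probability: P(red) = 6/11*9/13 + 5/11*8/13 = 94/143

94/143


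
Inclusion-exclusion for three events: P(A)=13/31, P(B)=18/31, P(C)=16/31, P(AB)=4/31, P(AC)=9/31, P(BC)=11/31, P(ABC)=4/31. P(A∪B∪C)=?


P(A∪B∪C) = P(A)+P(B)+P(C) - P(AB)-P(AC)-P(BC) + P(ABC)
= 13/31+18/31+16/31 - 4/31-9/31-11/31 + 4/31
= 27/31

27/31


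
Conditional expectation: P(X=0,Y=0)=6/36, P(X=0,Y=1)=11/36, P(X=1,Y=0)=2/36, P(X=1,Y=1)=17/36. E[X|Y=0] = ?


P(Y=0) = 8/36
E[X|Y=0] = (0*6 + 1*2)/8 = 2/8 = 1/4

1/4


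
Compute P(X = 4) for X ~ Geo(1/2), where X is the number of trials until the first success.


P(X=4) = (1-p)^3 * p = (1/2)^3 * 1/2
= 1/8 * 1/2 = 1/16

1/16


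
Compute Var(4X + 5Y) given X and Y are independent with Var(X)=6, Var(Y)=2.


Independence => Cov(X,Y)=0
Var(4X + 5Y) = 4^2*Var(X) + 5^2*Var(Y)
= 16*6 + 25*2 = 146

146


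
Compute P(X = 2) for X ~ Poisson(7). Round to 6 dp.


P(X=2) = e^(-7) * 7^2 / 2!
≈ 0.0009118819656 * 49 / 2
≈ 0.022341

0.022341


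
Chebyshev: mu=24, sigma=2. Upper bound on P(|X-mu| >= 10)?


k = 10/2 = 5
Chebyshev: P(|X-mu| >= k*sigma) <= 1/k^2 = 1/5^2 = 1/25

1/25


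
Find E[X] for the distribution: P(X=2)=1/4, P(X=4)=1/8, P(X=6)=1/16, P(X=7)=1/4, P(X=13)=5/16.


E[X] = sum(x * P(x))
= 2*1/4 + 4*1/8 + 6*1/16 + 7*1/4 + 13*5/16
= 115/16

115/16


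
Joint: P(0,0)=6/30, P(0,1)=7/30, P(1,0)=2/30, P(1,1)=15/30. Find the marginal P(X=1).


P(X=1) = P(1,0)+P(1,1) = 2/30 + 15/30 = 17/30

17/30


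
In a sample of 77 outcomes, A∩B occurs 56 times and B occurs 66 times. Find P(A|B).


P(A|B) = P(A∩B)/P(B) = (56/77)/(66/77) = 56/66 = 28/33

28/33


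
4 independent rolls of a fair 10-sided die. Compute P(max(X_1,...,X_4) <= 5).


P(max <= 5) = P(all X_i <= 5) = (P(X_1 <= 5))^4
= (5/10)^4 = (1/2)^4 = 1/16

1/16


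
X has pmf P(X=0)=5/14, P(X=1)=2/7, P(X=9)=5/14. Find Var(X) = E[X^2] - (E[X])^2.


E[X] = 7/2, E[X^2] = 409/14
Var(X) = E[X^2] - (E[X])^2 = 409/14 - (7/2)^2 = 475/28

475/28


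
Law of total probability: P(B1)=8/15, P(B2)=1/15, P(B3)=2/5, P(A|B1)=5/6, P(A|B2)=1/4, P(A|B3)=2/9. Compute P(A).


P(A) = P(A|B1)P(B1) + P(A|B2)P(B2) + P(A|B3)P(B3)
= 5/6*8/15 + 1/4*1/15 + 2/9*2/5
= 4/9 + 1/60 + 4/45 = 11/20

11/20


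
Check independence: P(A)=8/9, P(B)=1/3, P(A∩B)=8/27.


P(A)*P(B) = 8/9*1/3 = 8/27
P(A∩B) = 8/27, which equals P(A)P(B), so independent

Yes, A and B are independent


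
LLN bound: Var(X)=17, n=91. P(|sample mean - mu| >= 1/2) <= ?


Var(Xbar) = Var(X)/n = 17/91
Chebyshev: P(|Xbar-mu| >= 1/2) <= Var(Xbar)/(1/2)^2 = (17/91)/(1/4) = 68/91

68/91


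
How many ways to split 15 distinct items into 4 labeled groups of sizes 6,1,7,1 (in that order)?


15! = 1307674368000
Denominator: 6!=720 * 1!=1 * 7!=5040 * 1!=1
Coefficient = 1307674368000 / 3628800 = 360360

360360


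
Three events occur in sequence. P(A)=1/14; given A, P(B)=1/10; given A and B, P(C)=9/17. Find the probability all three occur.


P(A∩B∩C) = P(A) * P(B|A) * P(C|A∩B)
= 1/14 * 1/10 * 9/17
= 1/140 * 9/17 = 9/2380

9/2380


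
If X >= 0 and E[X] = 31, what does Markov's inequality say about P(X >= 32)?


Markov: P(X >= a) <= E[X]/a
P(X >= 32) <= 31/32

31/32


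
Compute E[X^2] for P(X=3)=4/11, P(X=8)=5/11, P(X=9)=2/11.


E[X^2] = sum(g(x)*P(x))
= 9*4/11 + 64*5/11 + 81*2/11
= 518/11

518/11


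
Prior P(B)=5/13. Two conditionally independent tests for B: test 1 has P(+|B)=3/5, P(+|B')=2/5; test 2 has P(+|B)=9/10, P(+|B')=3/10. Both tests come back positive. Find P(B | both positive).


After test 1: P(+) = 3/5*5/13 + 2/5*8/13 = 31/65
P(B|+) = (3/13)/(31/65) = 15/31
After test 2 (use post1 as new prior): P(+) = 9/10*15/31 + 3/10*16/31 = 183/310
P(B|+,+) = (27/62)/(183/310) = 45/61

45/61


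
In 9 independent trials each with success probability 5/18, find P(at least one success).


P(at least one) = 1 - P(none)
P(none) = (1 - 5/18)^9 = (13/18)^9 = 10604499373/198359290368
P(at least one) = 1 - 10604499373/198359290368 = 187754790995/198359290368

187754790995/198359290368


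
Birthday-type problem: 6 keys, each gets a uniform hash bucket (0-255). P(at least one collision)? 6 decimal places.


P(all different) = prod((256-i)/256 for i=0..5) = 0.942690
P(at least one match) = 1 - 0.942690 = 0.057310

0.057310


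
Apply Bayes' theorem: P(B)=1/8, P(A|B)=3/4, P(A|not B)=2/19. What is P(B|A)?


P(A) = P(A|B)P(B) + P(A|B')P(B') = 3/4*1/8 + 2/19*7/8 = 113/608
P(B|A) = P(A|B)P(B)/P(A) = (3/32)/(113/608) = 57/113

57/113


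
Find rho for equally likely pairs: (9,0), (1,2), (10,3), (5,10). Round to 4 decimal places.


Cov(X,Y) = -2.9375, Var(X) = 12.6875, Var(Y) = 14.1875
rho = Cov/(sqrt(VarX)*sqrt(VarY)) = -0.2189

-0.2189


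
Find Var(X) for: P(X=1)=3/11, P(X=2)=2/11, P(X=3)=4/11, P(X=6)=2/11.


E[X] = 31/11, E[X^2] = 119/11
Var(X) = E[X^2] - (E[X])^2 = 119/11 - (31/11)^2 = 348/121

348/121


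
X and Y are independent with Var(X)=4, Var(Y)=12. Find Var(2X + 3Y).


Independence => Cov(X,Y)=0
Var(2X + 3Y) = 2^2*Var(X) + 3^2*Var(Y)
= 4*4 + 9*12 = 124

124


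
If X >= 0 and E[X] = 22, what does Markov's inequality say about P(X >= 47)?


Markov: P(X >= a) <= E[X]/a
P(X >= 47) <= 22/47

22/47


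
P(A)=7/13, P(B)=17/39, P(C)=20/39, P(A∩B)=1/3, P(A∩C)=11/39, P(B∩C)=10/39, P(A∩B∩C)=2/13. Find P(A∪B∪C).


P(A∪B∪C) = P(A)+P(B)+P(C) - P(AB)-P(AC)-P(BC) + P(ABC)
= 7/13+17/39+20/39 - 1/3-11/39-10/39 + 2/13
= 10/13

10/13


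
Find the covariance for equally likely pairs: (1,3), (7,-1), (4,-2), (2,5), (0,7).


E[X]=14/5, E[Y]=12/5, E[XY]=-2/5
Cov(X,Y) = E[XY] - E[X]E[Y] = -2/5 - 14/5*12/5 = -178/25

-178/25


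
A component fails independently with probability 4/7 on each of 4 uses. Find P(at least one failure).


P(at least one) = 1 - P(none)
P(none) = (1 - 4/7)^4 = (3/7)^4 = 81/2401
P(at least one) = 1 - 81/2401 = 2320/2401

2320/2401


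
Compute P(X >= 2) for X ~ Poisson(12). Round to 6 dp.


P(X>=2) = 1 - P(X<=1) = 1 - (e^(-12)*12^0/0! + e^(-12)*12^1/1!)
≈ 1 - (0.0000061442 + 0.0000737305)
= 1 - 0.0000798747 = 0.9999201253
≈ 0.999920

0.999920


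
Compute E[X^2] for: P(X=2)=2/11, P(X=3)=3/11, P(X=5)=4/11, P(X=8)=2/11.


E[X^2] = sum(x^2 * P(x))
= 4*2/11 + 9*3/11 + 25*4/11 + 64*2/11
= 263/11

263/11


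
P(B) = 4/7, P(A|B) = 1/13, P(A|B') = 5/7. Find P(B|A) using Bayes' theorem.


P(A) = P(A|B)P(B) + P(A|B')P(B') = 1/13*4/7 + 5/7*3/7 = 223/637
P(B|A) = P(A|B)P(B)/P(A) = (4/91)/(223/637) = 28/223

28/223


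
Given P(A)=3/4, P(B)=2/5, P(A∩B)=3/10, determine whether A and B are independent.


P(A)*P(B) = 3/4*2/5 = 3/10
P(A∩B) = 3/10, which equals P(A)P(B), so independent

Yes, A and B are independent


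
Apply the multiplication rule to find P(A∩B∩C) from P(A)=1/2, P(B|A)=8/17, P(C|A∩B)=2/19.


P(A∩B∩C) = P(A) * P(B|A) * P(C|A∩B)
= 1/2 * 8/17 * 2/19
= 4/17 * 2/19 = 8/323

8/323


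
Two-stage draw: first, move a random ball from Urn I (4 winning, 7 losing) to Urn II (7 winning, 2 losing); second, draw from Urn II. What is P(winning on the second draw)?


P(transfer winning) = 4/11; P(transfer losing) = 7/11
If winning transferred: Urn II has 8 winning of 10, so P(winning|winning moved) = 4/5
If losing transferred: Urn II has 7 winning of 10, so P(winning|losing moved) = 7/10
By total probability: P(winning) = 4/11*4/5 + 7/11*7/10 = 81/110

81/110


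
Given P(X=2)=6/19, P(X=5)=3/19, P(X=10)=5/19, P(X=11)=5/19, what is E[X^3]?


E[X^3] = sum(g(x)*P(x))
= 8*6/19 + 125*3/19 + 1000*5/19 + 1331*5/19
= 12078/19

12078/19


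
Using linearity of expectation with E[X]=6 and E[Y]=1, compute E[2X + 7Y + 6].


E[2X + 7Y + 6] = 2*E[X] + 7*E[Y] + 6
= (2)*(6) + (7)*(1) + (6)
= 12 + 7 + 6 = 25

25


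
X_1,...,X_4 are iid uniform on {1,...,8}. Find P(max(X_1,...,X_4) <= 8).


P(max <= 8) = P(all X_i <= 8) = (P(X_1 <= 8))^4
= (8/8)^4 = 1^4 = 1

1


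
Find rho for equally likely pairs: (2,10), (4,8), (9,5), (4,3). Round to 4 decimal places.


Cov(X,Y) = -3.6250, Var(X) = 6.6875, Var(Y) = 7.2500
rho = Cov/(sqrt(VarX)*sqrt(VarY)) = -0.5206

-0.5206


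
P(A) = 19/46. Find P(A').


P(A') = 1 - P(A) = 1 - 19/46 = 27/46

27/46


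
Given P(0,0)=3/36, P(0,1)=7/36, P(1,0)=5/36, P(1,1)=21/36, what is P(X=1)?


P(X=1) = P(1,0)+P(1,1) = 5/36 + 21/36 = 26/36 = 13/18

13/18


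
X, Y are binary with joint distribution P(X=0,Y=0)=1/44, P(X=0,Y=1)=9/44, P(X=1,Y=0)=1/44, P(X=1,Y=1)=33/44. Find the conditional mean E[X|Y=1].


P(Y=1) = 42/44
E[X|Y=1] = (0*9 + 1*33)/42 = 33/42 = 11/14

11/14


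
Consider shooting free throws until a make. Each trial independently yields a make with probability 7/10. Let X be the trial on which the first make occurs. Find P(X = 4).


P(X=4) = (1-p)^3 * p = (3/10)^3 * 7/10
= 27/1000 * 7/10 = 189/10000

189/10000


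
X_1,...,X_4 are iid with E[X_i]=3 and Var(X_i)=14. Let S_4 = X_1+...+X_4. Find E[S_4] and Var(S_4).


E[S_n] = n*mu = 4*3 = 12
Var(S_n) = n*sigma^2 = 4*14 = 56

E[S_4]=12, Var(S_4)=56


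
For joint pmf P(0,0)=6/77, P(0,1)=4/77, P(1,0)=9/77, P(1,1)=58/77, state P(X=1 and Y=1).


Read from table: P(X=1, Y=1) = 58/77

58/77


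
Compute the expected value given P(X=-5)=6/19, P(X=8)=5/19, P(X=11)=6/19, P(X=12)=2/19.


E[X] = sum(x * P(x))
= -5*6/19 + 8*5/19 + 11*6/19 + 12*2/19
= 100/19

100/19


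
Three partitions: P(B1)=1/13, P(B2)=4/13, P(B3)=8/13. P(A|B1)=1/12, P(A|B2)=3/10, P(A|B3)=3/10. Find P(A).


P(A) = P(A|B1)P(B1) + P(A|B2)P(B2) + P(A|B3)P(B3)
= 1/12*1/13 + 3/10*4/13 + 3/10*8/13
= 1/156 + 6/65 + 12/65 = 17/60

17/60


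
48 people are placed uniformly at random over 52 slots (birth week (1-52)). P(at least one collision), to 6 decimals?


P(all different) = prod((52-i)/52 for i=0..47) = 0.000000
P(at least one match) = 1 - 0.000000 = 1.000000

1.000000


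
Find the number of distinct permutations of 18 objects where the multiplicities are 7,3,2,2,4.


18! = 6402373705728000
Denominator: 7!=5040 * 3!=6 * 2!=2 * 2!=2 * 4!=24
Coefficient = 6402373705728000 / 2903040 = 2205403200

2205403200


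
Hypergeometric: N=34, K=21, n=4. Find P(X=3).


P(X=3) = C(21,3)*C(13,1) / C(34,4)
= 1330*13 / 46376
= 17290/46376 = 8645/23188

8645/23188


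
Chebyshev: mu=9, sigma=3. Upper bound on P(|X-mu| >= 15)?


k = 15/3 = 5
Chebyshev: P(|X-mu| >= k*sigma) <= 1/k^2 = 1/5^2 = 1/25

1/25


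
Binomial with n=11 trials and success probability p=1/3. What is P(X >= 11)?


P(X>=11) = P(X=11)
= 1/177147
= 1/177147

1/177147


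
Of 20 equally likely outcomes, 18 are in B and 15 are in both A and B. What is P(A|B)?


P(A|B) = P(A∩B)/P(B) = (15/20)/(18/20) = 15/18 = 5/6

5/6


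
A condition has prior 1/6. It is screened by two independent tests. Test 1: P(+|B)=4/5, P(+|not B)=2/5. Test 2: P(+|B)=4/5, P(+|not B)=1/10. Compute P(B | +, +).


After test 1: P(+) = 4/5*1/6 + 2/5*5/6 = 7/15
P(B|+) = (2/15)/(7/15) = 2/7
After test 2 (use post1 as new prior): P(+) = 4/5*2/7 + 1/10*5/7 = 3/10
P(B|+,+) = (8/35)/(3/10) = 16/21

16/21


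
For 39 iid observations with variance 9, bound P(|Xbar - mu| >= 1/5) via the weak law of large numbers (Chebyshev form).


Var(Xbar) = Var(X)/n = 9/39
Chebyshev: P(|Xbar-mu| >= 1/5) <= Var(Xbar)/(1/5)^2 = (3/13)/(1/25) = 75/13
Bound exceeds 1, so trivial bound: 1

1


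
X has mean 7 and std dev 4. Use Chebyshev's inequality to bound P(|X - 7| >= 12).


k = 12/4 = 3
Chebyshev: P(|X-mu| >= k*sigma) <= 1/k^2 = 1/3^2 = 1/9

1/9


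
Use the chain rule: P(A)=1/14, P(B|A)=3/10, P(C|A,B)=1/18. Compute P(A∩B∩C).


P(A∩B∩C) = P(A) * P(B|A) * P(C|A∩B)
= 1/14 * 3/10 * 1/18
= 3/140 * 1/18 = 1/840

1/840


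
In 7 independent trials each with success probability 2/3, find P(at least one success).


P(at least one) = 1 - P(none)
P(none) = (1 - 2/3)^7 = (1/3)^7 = 1/2187
P(at least one) = 1 - 1/2187 = 2186/2187

2186/2187


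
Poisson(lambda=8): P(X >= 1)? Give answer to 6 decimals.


P(X>=1) = 1 - P(X<=0) = 1 - (e^(-8)*8^0/0!)
≈ 1 - 0.0003354626 = 0.9996645374
≈ 0.999665

0.999665


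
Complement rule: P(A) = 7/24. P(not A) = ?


P(A') = 1 - P(A) = 1 - 7/24 = 17/24

17/24


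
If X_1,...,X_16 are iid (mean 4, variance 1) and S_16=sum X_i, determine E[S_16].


E[S_n] = n*E[X_1] = 16*4 = 64

64


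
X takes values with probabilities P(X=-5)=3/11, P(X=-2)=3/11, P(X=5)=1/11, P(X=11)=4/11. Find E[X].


E[X] = sum(x * P(x))
= -5*3/11 - 2*3/11 + 5*1/11 + 11*4/11
= 28/11

28/11


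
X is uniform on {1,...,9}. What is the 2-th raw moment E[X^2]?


E[X^2] = (1/9) * sum(x^2 for x=1..9)
= 285/9 = 95/3

95/3


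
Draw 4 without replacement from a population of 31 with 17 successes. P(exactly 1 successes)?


P(X=1) = C(17,1)*C(14,3) / C(31,4)
= 17*364 / 31465
= 6188/31465 = 884/4495

884/4495


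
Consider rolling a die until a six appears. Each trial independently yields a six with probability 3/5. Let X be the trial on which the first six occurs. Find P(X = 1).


P(X=1) = (1-p)^0 * p = (2/5)^0 * 3/5
= 1 * 3/5 = 3/5

3/5


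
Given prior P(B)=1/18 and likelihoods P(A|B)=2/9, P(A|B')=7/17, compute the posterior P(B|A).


P(A) = P(A|B)P(B) + P(A|B')P(B') = 2/9*1/18 + 7/17*17/18 = 65/162
P(B|A) = P(A|B)P(B)/P(A) = (1/81)/(65/162) = 2/65

2/65


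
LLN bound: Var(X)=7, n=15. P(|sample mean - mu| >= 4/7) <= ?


Var(Xbar) = Var(X)/n = 7/15
Chebyshev: P(|Xbar-mu| >= 4/7) <= Var(Xbar)/(4/7)^2 = (7/15)/(16/49) = 343/240
Bound exceeds 1, so trivial bound: 1

1
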